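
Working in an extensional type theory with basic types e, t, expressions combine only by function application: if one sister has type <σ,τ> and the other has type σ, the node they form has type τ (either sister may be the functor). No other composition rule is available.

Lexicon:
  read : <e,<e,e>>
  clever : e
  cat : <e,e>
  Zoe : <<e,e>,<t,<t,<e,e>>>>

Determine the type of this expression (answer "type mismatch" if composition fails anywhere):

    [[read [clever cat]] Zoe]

<t,<t,<e,e>>>

At [clever cat], cat : <e,e> takes clever : e, giving e.
At [read [clever cat]], read : <e,<e,e>> takes [clever cat] : e, giving <e,e>.
At [[read [clever cat]] Zoe], Zoe : <<e,e>,<t,<t,<e,e>>>> takes [read [clever cat]] : <e,e>, giving <t,<t,<e,e>>>.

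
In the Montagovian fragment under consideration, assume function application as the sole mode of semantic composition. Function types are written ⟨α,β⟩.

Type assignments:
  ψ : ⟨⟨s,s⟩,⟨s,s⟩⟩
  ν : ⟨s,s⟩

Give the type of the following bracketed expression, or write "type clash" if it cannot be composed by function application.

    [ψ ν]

⟨s,s⟩

[ψ ν]: ⟨⟨s,s⟩,⟨s,s⟩⟩ applied to ⟨s,s⟩ yields ⟨s,s⟩.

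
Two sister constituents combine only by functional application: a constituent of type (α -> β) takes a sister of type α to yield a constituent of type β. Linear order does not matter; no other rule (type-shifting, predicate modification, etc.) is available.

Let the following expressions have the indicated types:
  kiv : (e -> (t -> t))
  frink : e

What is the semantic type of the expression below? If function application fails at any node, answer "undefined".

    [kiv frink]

(t -> t)

[kiv frink]: kiv is (e -> (t -> t)), frink is e; result (t -> t).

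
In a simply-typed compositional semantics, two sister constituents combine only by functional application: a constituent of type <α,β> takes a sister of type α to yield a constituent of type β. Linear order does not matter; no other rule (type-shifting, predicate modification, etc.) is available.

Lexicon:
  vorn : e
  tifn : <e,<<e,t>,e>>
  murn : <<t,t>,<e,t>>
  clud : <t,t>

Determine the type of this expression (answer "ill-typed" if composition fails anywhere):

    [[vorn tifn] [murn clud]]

[vorn tifn]: functor tifn : <e,<<e,t>,e>>, argument vorn : e; result <<e,t>,e>.
[murn clud]: functor murn : <<t,t>,<e,t>>, argument clud : <t,t>; result <e,t>.
[[vorn tifn] [murn clud]]: functor [vorn tifn] : <<e,t>,e>, argument [murn clud] : <e,t>; result e.

e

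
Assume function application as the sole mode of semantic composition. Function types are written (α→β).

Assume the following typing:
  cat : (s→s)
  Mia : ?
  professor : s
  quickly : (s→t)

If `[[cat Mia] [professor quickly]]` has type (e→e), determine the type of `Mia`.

((s→s)→(t→(e→e)))

[[cat Mia] [professor quickly]] must have type (e→e). The sister [professor quickly] has type t; that is not a function onto (e→e), so [cat Mia] must be the functor, of type (t→(e→e)).
[cat Mia] must have type (t→(e→e)). The sister cat has type (s→s); that is not a function onto (t→(e→e)), so Mia must be the functor, of type ((s→s)→(t→(e→e))).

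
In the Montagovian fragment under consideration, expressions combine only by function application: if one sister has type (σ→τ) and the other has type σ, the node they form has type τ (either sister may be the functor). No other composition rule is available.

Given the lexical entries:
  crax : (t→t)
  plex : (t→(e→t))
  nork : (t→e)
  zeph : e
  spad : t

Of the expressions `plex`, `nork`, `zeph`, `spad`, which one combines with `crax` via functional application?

spad

plex : (t→(e→t)) — neither side's domain matches the other.
nork : (t→e) — neither side's domain matches the other.
zeph : e — neither side's domain matches the other.
spad — combines: crax : (t→t) takes spad : t as argument, giving t.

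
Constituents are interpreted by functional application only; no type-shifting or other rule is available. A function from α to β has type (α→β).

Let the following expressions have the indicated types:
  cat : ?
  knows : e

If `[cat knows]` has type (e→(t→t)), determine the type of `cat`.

[cat knows] must have type (e→(t→t)). The sister knows has type e; that is not a function onto (e→(t→t)), so cat must be the functor, of type (e→(e→(t→t))).

(e→(e→(t→t)))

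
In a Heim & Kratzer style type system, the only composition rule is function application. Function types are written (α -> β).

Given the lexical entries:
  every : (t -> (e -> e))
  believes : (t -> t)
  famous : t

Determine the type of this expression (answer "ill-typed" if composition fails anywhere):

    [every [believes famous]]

[believes famous]: believes is (t -> t), famous is t; result t.
[every [believes famous]]: every is (t -> (e -> e)), [believes famous] is t; result (e -> e).

(e -> e)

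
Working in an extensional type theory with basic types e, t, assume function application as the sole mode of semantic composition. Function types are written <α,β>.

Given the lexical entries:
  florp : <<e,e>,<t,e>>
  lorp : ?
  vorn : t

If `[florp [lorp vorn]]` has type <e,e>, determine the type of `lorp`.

<t,<<<e,e>,<t,e>>,<e,e>>>

[florp [lorp vorn]] must have type <e,e>. The sister florp has type <<e,e>,<t,e>>; that is not a function onto <e,e>, so [lorp vorn] must be the functor, of type <<<e,e>,<t,e>>,<e,e>>.
[lorp vorn] must have type <<<e,e>,<t,e>>,<e,e>>. The sister vorn has type t; that is not a function onto <<<e,e>,<t,e>>,<e,e>>, so lorp must be the functor, of type <t,<<<e,e>,<t,e>>,<e,e>>>.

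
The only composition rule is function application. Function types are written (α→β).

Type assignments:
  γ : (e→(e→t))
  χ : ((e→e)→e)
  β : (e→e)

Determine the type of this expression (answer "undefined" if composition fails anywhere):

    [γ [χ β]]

[χ β]: χ is ((e→e)→e), β is (e→e); result e.
[γ [χ β]]: γ is (e→(e→t)), [χ β] is e; result (e→t).

(e→t)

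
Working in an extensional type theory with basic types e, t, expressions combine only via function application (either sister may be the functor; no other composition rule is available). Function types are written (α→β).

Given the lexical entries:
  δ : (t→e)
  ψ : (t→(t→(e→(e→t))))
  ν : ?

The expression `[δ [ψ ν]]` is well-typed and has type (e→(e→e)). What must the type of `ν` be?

At [δ [ψ ν]] (required: (e→(e→e))): δ is (t→e), which is not a function with range (e→(e→e)); hence [ψ ν] is the functor — type ((t→e)→(e→(e→e))).
At [ψ ν] (required: ((t→e)→(e→(e→e)))): ψ is (t→(t→(e→(e→t)))), which is not a function with range ((t→e)→(e→(e→e))); hence ν is the functor — type ((t→(t→(e→(e→t))))→((t→e)→(e→(e→e)))).

((t→(t→(e→(e→t))))→((t→e)→(e→(e→e))))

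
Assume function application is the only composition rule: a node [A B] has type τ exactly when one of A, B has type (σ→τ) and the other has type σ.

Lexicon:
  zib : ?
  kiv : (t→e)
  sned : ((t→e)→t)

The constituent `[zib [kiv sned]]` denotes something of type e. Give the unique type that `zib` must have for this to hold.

(t→e)

[zib [kiv sned]] is required to be e. [kiv sned] : t cannot yield e as functor, so zib : (t→e).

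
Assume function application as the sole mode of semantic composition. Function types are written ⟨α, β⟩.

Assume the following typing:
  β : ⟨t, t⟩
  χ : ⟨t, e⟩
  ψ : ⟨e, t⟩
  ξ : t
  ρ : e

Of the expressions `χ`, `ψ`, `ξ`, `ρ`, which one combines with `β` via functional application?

ξ

χ : ⟨t, e⟩ — no; β wants t, and χ wants t.
ψ : ⟨e, t⟩ — no; β wants t, and ψ wants e.
ξ — combines: β : ⟨t, t⟩ takes ξ : t as argument, giving t.
ρ : e — no; β wants t, and ρ wants nothing (atomic).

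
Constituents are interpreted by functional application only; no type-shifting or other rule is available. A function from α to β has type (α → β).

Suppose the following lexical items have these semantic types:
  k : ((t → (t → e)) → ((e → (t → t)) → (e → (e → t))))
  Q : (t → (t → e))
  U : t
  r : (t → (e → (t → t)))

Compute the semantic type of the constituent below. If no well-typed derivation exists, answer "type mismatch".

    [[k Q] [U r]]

[k Q]: k is ((t → (t → e)) → ((e → (t → t)) → (e → (e → t)))), Q is (t → (t → e)); result ((e → (t → t)) → (e → (e → t))).
[U r]: r is (t → (e → (t → t))), U is t; result (e → (t → t)).
[[k Q] [U r]]: [k Q] is ((e → (t → t)) → (e → (e → t))), [U r] is (e → (t → t)); result (e → (e → t)).

(e → (e → t))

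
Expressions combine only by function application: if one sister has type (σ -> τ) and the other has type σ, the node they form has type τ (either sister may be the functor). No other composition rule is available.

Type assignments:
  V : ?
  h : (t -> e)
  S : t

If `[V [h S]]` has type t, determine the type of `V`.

(e -> t)

[V [h S]] must have type t. The sister [h S] has type e; that is not a function onto t, so V must be the functor, of type (e -> t).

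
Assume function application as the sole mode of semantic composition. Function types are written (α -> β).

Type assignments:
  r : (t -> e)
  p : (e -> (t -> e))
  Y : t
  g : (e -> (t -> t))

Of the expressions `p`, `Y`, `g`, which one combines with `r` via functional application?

p : (e -> (t -> e)) — neither side's domain matches the other.
Y — combines: r : (t -> e) takes Y : t as argument, giving e.
g : (e -> (t -> t)) — neither side's domain matches the other.

Y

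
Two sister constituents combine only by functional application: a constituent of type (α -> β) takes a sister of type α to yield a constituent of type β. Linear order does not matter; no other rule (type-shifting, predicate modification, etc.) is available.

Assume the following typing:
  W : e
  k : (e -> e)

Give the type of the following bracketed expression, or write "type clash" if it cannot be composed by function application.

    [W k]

[W k]: k is (e -> e), W is e; result e.

e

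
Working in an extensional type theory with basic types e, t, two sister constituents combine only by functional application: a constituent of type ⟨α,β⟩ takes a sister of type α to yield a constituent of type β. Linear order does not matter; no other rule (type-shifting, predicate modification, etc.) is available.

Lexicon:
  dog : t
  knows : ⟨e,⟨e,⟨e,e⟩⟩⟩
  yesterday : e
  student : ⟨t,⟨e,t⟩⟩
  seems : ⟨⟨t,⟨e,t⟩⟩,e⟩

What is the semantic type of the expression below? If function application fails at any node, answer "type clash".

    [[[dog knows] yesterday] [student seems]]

At [dog knows]: neither t nor ⟨e,⟨e,⟨e,e⟩⟩⟩ can take the other as argument; the node is ill-typed.

type clash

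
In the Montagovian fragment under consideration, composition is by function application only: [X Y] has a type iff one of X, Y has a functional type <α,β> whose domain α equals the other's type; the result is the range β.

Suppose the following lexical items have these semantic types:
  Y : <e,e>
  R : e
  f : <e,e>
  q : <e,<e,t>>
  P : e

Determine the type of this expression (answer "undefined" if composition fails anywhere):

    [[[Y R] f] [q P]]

t

At [Y R], Y : <e,e> takes R : e, giving e.
At [[Y R] f], f : <e,e> takes [Y R] : e, giving e.
At [q P], q : <e,<e,t>> takes P : e, giving <e,t>.
At [[[Y R] f] [q P]], [q P] : <e,t> takes [[Y R] f] : e, giving t.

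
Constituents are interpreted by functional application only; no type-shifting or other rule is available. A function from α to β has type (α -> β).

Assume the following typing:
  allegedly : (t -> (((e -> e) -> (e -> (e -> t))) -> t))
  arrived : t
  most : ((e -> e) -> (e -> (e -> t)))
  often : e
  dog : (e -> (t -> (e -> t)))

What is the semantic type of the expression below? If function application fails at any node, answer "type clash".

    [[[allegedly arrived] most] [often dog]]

(e -> t)

[allegedly arrived] — allegedly of type (t -> (((e -> e) -> (e -> (e -> t))) -> t)) combines with arrived of type t: type (((e -> e) -> (e -> (e -> t))) -> t).
[[allegedly arrived] most] — [allegedly arrived] of type (((e -> e) -> (e -> (e -> t))) -> t) combines with most of type ((e -> e) -> (e -> (e -> t))): type t.
[often dog] — dog of type (e -> (t -> (e -> t))) combines with often of type e: type (t -> (e -> t)).
[[[allegedly arrived] most] [often dog]] — [often dog] of type (t -> (e -> t)) combines with [[allegedly arrived] most] of type t: type (e -> t).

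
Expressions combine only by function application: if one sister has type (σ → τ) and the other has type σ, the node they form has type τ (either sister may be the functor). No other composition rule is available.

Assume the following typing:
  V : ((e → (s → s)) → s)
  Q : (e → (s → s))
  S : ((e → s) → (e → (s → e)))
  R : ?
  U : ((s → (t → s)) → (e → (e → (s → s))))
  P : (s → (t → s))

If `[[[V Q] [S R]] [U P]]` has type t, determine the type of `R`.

[[[V Q] [S R]] [U P]] must have type t. The sister [U P] has type (e → (e → (s → s))); that is not a function onto t, so [[V Q] [S R]] must be the functor, of type ((e → (e → (s → s))) → t).
[[V Q] [S R]] must have type ((e → (e → (s → s))) → t). The sister [V Q] has type s; that is not a function onto ((e → (e → (s → s))) → t), so [S R] must be the functor, of type (s → ((e → (e → (s → s))) → t)).
[S R] must have type (s → ((e → (e → (s → s))) → t)). The sister S has type ((e → s) → (e → (s → e))); that is not a function onto (s → ((e → (e → (s → s))) → t)), so R must be the functor, of type (((e → s) → (e → (s → e))) → (s → ((e → (e → (s → s))) → t))).

(((e → s) → (e → (s → e))) → (s → ((e → (e → (s → s))) → t)))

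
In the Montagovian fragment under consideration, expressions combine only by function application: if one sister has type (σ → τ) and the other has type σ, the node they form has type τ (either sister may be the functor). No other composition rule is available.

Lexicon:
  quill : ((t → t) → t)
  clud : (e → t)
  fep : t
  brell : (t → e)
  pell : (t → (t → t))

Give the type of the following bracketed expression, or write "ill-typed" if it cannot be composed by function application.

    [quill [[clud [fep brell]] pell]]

t

[fep brell] — brell of type (t → e) combines with fep of type t: type e.
[clud [fep brell]] — clud of type (e → t) combines with [fep brell] of type e: type t.
[[clud [fep brell]] pell] — pell of type (t → (t → t)) combines with [clud [fep brell]] of type t: type (t → t).
[quill [[clud [fep brell]] pell]] — quill of type ((t → t) → t) combines with [[clud [fep brell]] pell] of type (t → t): type t.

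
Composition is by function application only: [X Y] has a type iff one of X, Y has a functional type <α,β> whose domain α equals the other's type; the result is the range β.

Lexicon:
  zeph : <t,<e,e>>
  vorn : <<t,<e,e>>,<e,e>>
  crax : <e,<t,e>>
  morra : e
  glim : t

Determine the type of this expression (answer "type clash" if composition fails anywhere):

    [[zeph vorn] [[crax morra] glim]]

e

[zeph vorn]: functor vorn : <<t,<e,e>>,<e,e>>, argument zeph : <t,<e,e>>; result <e,e>.
[crax morra]: functor crax : <e,<t,e>>, argument morra : e; result <t,e>.
[[crax morra] glim]: functor [crax morra] : <t,e>, argument glim : t; result e.
[[zeph vorn] [[crax morra] glim]]: functor [zeph vorn] : <e,e>, argument [[crax morra] glim] : e; result e.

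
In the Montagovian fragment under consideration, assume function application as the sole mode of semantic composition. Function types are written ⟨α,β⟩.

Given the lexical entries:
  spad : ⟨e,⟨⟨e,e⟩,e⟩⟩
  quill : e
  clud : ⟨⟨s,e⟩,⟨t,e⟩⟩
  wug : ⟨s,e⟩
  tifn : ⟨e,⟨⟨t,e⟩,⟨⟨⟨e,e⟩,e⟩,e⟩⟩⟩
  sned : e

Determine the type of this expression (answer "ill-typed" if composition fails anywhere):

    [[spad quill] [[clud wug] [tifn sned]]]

[spad quill]: ⟨e,⟨⟨e,e⟩,e⟩⟩ applied to e yields ⟨⟨e,e⟩,e⟩.
[clud wug]: ⟨⟨s,e⟩,⟨t,e⟩⟩ applied to ⟨s,e⟩ yields ⟨t,e⟩.
[tifn sned]: ⟨e,⟨⟨t,e⟩,⟨⟨⟨e,e⟩,e⟩,e⟩⟩⟩ applied to e yields ⟨⟨t,e⟩,⟨⟨⟨e,e⟩,e⟩,e⟩⟩.
[[clud wug] [tifn sned]]: ⟨⟨t,e⟩,⟨⟨⟨e,e⟩,e⟩,e⟩⟩ applied to ⟨t,e⟩ yields ⟨⟨⟨e,e⟩,e⟩,e⟩.
[[spad quill] [[clud wug] [tifn sned]]]: ⟨⟨⟨e,e⟩,e⟩,e⟩ applied to ⟨⟨e,e⟩,e⟩ yields e.

e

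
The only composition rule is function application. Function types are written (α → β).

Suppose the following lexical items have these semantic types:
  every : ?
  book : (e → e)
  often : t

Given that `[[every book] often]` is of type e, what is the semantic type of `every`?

((e → e) → (t → e))

For [[every book] often] to have type e with often of type t, [every book] must be the function: [every book] : (t → e).
For [every book] to have type (t → e) with book of type (e → e), every must be the function: every : ((e → e) → (t → e)).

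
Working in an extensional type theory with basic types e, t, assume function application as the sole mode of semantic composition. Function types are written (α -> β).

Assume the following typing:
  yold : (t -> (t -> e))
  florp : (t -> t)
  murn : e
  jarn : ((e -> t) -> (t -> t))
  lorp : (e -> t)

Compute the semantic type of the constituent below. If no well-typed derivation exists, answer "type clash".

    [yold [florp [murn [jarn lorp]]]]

[jarn lorp]: ((e -> t) -> (t -> t)) applied to (e -> t) yields (t -> t).
[murn [jarn lorp]]: e and (t -> t) cannot combine by function application — type clash.

type clash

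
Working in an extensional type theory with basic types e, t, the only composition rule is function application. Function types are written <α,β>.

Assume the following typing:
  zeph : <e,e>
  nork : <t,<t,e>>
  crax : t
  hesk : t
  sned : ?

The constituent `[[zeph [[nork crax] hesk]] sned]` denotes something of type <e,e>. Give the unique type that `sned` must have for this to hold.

[[zeph [[nork crax] hesk]] sned] must have type <e,e>. The sister [zeph [[nork crax] hesk]] has type e; that is not a function onto <e,e>, so sned must be the functor, of type <e,<e,e>>.

<e,<e,e>>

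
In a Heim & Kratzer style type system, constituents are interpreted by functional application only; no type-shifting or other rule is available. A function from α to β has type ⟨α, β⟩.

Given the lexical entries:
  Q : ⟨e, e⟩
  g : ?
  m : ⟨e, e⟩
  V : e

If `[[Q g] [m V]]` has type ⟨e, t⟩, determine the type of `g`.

At [[Q g] [m V]] (required: ⟨e, t⟩): [m V] is e, which is not a function with range ⟨e, t⟩; hence [Q g] is the functor — type ⟨e, ⟨e, t⟩⟩.
At [Q g] (required: ⟨e, ⟨e, t⟩⟩): Q is ⟨e, e⟩, which is not a function with range ⟨e, ⟨e, t⟩⟩; hence g is the functor — type ⟨⟨e, e⟩, ⟨e, ⟨e, t⟩⟩⟩.

⟨⟨e, e⟩, ⟨e, ⟨e, t⟩⟩⟩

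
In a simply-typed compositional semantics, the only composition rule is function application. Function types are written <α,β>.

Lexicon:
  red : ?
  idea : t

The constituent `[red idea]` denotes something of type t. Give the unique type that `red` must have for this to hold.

<t,t>

[red idea] is required to be t. idea : t cannot yield t as functor, so red : <t,t>.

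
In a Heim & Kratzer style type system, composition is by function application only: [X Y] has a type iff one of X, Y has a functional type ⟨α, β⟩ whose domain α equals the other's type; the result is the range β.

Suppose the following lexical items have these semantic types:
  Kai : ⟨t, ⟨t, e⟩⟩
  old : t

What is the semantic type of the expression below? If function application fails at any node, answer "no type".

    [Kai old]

⟨t, e⟩

[Kai old]: ⟨t, ⟨t, e⟩⟩ applied to t yields ⟨t, e⟩.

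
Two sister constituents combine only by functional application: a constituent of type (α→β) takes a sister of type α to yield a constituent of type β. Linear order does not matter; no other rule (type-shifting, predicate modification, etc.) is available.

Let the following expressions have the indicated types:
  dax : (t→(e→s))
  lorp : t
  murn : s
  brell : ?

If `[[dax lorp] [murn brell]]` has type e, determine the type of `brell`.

(s→((e→s)→e))

[[dax lorp] [murn brell]] must have type e. The sister [dax lorp] has type (e→s); that is not a function onto e, so [murn brell] must be the functor, of type ((e→s)→e).
[murn brell] must have type ((e→s)→e). The sister murn has type s; that is not a function onto ((e→s)→e), so brell must be the functor, of type (s→((e→s)→e)).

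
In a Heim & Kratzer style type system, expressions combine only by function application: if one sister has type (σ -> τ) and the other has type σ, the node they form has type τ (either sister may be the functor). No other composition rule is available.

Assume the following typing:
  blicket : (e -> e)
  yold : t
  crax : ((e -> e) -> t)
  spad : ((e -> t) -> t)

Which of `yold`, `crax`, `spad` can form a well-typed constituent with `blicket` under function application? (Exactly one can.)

yold : t — neither side's domain matches the other.
crax — combines: crax : ((e -> e) -> t) takes blicket : (e -> e) as argument, giving t.
spad : ((e -> t) -> t) — neither side's domain matches the other.

crax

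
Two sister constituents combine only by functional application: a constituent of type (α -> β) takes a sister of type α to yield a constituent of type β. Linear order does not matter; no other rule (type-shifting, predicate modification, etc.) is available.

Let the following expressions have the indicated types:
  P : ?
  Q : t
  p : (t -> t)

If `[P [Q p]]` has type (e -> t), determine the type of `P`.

For [P [Q p]] to have type (e -> t) with [Q p] of type t, P must be the function: P : (t -> (e -> t)).

(t -> (e -> t))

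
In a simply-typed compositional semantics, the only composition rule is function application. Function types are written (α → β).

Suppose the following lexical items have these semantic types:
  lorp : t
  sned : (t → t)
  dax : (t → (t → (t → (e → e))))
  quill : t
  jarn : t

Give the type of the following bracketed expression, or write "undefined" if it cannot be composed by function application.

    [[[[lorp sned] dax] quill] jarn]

At [lorp sned], sned : (t → t) takes lorp : t, giving t.
At [[lorp sned] dax], dax : (t → (t → (t → (e → e)))) takes [lorp sned] : t, giving (t → (t → (e → e))).
At [[[lorp sned] dax] quill], [[lorp sned] dax] : (t → (t → (e → e))) takes quill : t, giving (t → (e → e)).
At [[[[lorp sned] dax] quill] jarn], [[[lorp sned] dax] quill] : (t → (e → e)) takes jarn : t, giving (e → e).

(e → e)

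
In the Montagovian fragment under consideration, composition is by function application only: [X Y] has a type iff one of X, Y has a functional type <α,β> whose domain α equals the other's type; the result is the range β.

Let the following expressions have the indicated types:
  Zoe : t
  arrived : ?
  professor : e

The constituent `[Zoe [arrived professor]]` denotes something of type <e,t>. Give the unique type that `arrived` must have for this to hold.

<e,<t,<e,t>>>

At [Zoe [arrived professor]] (required: <e,t>): Zoe is t, which is not a function with range <e,t>; hence [arrived professor] is the functor — type <t,<e,t>>.
At [arrived professor] (required: <t,<e,t>>): professor is e, which is not a function with range <t,<e,t>>; hence arrived is the functor — type <e,<t,<e,t>>>.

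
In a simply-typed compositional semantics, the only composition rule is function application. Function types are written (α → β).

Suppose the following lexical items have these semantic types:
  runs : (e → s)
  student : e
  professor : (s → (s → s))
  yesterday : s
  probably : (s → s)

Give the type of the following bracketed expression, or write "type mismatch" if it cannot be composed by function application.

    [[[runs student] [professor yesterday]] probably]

s

[runs student] — runs of type (e → s) combines with student of type e: type s.
[professor yesterday] — professor of type (s → (s → s)) combines with yesterday of type s: type (s → s).
[[runs student] [professor yesterday]] — [professor yesterday] of type (s → s) combines with [runs student] of type s: type s.
[[[runs student] [professor yesterday]] probably] — probably of type (s → s) combines with [[runs student] [professor yesterday]] of type s: type s.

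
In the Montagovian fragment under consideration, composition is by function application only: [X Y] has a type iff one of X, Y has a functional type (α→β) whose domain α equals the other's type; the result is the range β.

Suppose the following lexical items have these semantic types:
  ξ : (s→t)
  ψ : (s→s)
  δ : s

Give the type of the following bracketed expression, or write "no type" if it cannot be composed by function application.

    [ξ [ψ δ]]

[ψ δ]: (s→s) applied to s yields s.
[ξ [ψ δ]]: (s→t) applied to s yields t.

t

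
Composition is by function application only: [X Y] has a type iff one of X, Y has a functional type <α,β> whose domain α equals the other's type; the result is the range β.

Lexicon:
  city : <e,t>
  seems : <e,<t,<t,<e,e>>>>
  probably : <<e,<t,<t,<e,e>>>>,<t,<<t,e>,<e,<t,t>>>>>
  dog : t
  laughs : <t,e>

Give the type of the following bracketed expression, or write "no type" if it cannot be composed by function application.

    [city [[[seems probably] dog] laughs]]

no type

At [seems probably], probably : <<e,<t,<t,<e,e>>>>,<t,<<t,e>,<e,<t,t>>>>> takes seems : <e,<t,<t,<e,e>>>>, giving <t,<<t,e>,<e,<t,t>>>>.
At [[seems probably] dog], [seems probably] : <t,<<t,e>,<e,<t,t>>>> takes dog : t, giving <<t,e>,<e,<t,t>>>.
At [[[seems probably] dog] laughs], [[seems probably] dog] : <<t,e>,<e,<t,t>>> takes laughs : <t,e>, giving <e,<t,t>>.
[city [[[seems probably] dog] laughs]]: <e,t> and <e,<t,t>> cannot combine by function application — type clash.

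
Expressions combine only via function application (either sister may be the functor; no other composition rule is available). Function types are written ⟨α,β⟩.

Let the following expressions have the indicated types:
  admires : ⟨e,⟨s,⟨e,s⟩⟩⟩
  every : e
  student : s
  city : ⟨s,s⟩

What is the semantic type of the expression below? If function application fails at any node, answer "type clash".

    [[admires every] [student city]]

⟨e,s⟩

At [admires every], admires : ⟨e,⟨s,⟨e,s⟩⟩⟩ takes every : e, giving ⟨s,⟨e,s⟩⟩.
At [student city], city : ⟨s,s⟩ takes student : s, giving s.
At [[admires every] [student city]], [admires every] : ⟨s,⟨e,s⟩⟩ takes [student city] : s, giving ⟨e,s⟩.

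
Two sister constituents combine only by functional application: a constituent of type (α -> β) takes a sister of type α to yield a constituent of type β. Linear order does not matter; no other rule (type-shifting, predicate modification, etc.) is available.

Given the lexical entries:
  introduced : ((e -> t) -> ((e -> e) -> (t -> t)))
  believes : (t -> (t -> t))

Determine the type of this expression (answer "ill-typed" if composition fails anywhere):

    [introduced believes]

[introduced believes]: ((e -> t) -> ((e -> e) -> (t -> t))) and (t -> (t -> t)) cannot combine by function application — type clash.

ill-typed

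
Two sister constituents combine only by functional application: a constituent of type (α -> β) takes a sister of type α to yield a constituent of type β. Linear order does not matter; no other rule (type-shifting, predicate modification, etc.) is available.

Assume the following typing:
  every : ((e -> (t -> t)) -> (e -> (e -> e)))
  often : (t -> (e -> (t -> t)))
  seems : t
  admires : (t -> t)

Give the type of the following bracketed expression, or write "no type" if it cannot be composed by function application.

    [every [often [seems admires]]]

[seems admires]: admires is (t -> t), seems is t; result t.
[often [seems admires]]: often is (t -> (e -> (t -> t))), [seems admires] is t; result (e -> (t -> t)).
[every [often [seems admires]]]: every is ((e -> (t -> t)) -> (e -> (e -> e))), [often [seems admires]] is (e -> (t -> t)); result (e -> (e -> e)).

(e -> (e -> e))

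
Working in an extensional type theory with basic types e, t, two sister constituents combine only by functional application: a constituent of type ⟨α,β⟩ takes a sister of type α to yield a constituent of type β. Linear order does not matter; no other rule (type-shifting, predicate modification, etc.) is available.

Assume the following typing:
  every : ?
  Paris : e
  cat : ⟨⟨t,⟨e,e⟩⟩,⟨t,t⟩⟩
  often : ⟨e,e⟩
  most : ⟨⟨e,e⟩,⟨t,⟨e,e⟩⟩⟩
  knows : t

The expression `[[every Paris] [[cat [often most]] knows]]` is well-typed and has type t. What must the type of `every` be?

[[every Paris] [[cat [often most]] knows]] must have type t. The sister [[cat [often most]] knows] has type t; that is not a function onto t, so [every Paris] must be the functor, of type ⟨t,t⟩.
[every Paris] must have type ⟨t,t⟩. The sister Paris has type e; that is not a function onto ⟨t,t⟩, so every must be the functor, of type ⟨e,⟨t,t⟩⟩.

⟨e,⟨t,t⟩⟩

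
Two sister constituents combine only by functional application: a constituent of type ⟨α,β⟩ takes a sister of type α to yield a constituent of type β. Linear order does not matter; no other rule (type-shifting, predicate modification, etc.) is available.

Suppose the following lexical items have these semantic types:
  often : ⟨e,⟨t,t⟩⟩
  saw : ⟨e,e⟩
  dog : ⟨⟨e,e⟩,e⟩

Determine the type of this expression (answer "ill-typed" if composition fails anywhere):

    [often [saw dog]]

⟨t,t⟩

At [saw dog], dog : ⟨⟨e,e⟩,e⟩ takes saw : ⟨e,e⟩, giving e.
At [often [saw dog]], often : ⟨e,⟨t,t⟩⟩ takes [saw dog] : e, giving ⟨t,t⟩.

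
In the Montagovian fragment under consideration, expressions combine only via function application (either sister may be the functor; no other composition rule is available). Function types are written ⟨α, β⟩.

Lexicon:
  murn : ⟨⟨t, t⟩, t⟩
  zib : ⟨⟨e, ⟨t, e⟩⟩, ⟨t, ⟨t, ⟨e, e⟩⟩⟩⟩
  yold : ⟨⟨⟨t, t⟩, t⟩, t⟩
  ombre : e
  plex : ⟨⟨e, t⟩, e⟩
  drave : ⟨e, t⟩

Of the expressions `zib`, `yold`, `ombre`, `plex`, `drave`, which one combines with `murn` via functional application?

yold

zib : ⟨⟨e, ⟨t, e⟩⟩, ⟨t, ⟨t, ⟨e, e⟩⟩⟩⟩ — murn needs ⟨t, t⟩; zib needs ⟨e, ⟨t, e⟩⟩; neither fits.
yold — combines: yold : ⟨⟨⟨t, t⟩, t⟩, t⟩ takes murn : ⟨⟨t, t⟩, t⟩ as argument, giving t.
ombre : e — murn needs ⟨t, t⟩; ombre needs nothing (atomic); neither fits.
plex : ⟨⟨e, t⟩, e⟩ — murn needs ⟨t, t⟩; plex needs ⟨e, t⟩; neither fits.
drave : ⟨e, t⟩ — murn needs ⟨t, t⟩; drave needs e; neither fits.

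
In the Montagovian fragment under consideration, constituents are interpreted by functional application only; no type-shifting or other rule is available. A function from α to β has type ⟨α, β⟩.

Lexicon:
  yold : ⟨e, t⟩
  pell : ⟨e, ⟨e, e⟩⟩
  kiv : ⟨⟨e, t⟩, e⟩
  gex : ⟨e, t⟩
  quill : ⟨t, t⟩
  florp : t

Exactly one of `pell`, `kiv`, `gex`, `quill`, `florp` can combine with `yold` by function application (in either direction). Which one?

pell : ⟨e, ⟨e, e⟩⟩ — neither side's domain matches the other.
kiv — combines: kiv : ⟨⟨e, t⟩, e⟩ takes yold : ⟨e, t⟩ as argument, giving e.
gex : ⟨e, t⟩ — neither side's domain matches the other.
quill : ⟨t, t⟩ — neither side's domain matches the other.
florp : t — neither side's domain matches the other.

kiv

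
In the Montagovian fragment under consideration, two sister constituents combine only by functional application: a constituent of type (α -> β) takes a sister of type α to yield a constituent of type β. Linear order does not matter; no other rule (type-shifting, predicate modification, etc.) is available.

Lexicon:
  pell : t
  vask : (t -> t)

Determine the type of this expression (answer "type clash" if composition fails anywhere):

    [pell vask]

[pell vask]: functor vask : (t -> t), argument pell : t; result t.

t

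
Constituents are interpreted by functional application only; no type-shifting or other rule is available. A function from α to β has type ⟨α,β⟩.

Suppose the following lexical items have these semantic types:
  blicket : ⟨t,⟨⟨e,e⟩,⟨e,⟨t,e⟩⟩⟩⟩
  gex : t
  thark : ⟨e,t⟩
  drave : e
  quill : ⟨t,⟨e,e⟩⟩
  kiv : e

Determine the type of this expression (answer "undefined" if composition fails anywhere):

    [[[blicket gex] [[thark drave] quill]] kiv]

⟨t,e⟩

[blicket gex]: functor blicket : ⟨t,⟨⟨e,e⟩,⟨e,⟨t,e⟩⟩⟩⟩, argument gex : t; result ⟨⟨e,e⟩,⟨e,⟨t,e⟩⟩⟩.
[thark drave]: functor thark : ⟨e,t⟩, argument drave : e; result t.
[[thark drave] quill]: functor quill : ⟨t,⟨e,e⟩⟩, argument [thark drave] : t; result ⟨e,e⟩.
[[blicket gex] [[thark drave] quill]]: functor [blicket gex] : ⟨⟨e,e⟩,⟨e,⟨t,e⟩⟩⟩, argument [[thark drave] quill] : ⟨e,e⟩; result ⟨e,⟨t,e⟩⟩.
[[[blicket gex] [[thark drave] quill]] kiv]: functor [[blicket gex] [[thark drave] quill]] : ⟨e,⟨t,e⟩⟩, argument kiv : e; result ⟨t,e⟩.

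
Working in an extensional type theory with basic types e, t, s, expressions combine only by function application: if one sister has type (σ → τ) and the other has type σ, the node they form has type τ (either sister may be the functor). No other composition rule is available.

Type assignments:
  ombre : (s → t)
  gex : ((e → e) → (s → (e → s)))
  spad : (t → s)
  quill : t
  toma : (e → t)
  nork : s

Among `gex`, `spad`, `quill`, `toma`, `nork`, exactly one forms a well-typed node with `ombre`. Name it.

nork

gex : ((e → e) → (s → (e → s))) — no; ombre wants s, and gex wants (e → e).
spad : (t → s) — no; ombre wants s, and spad wants t.
quill : t — no; ombre wants s, and quill wants nothing (atomic).
toma : (e → t) — no; ombre wants s, and toma wants e.
nork — combines: ombre : (s → t) takes nork : s as argument, giving t.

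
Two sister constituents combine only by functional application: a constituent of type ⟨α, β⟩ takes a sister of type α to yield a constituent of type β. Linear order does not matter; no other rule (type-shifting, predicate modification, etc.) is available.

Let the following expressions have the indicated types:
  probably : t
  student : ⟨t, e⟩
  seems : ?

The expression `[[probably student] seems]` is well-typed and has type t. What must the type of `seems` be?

[[probably student] seems] is required to be t. [probably student] : e cannot yield t as functor, so seems : ⟨e, t⟩.

⟨e, t⟩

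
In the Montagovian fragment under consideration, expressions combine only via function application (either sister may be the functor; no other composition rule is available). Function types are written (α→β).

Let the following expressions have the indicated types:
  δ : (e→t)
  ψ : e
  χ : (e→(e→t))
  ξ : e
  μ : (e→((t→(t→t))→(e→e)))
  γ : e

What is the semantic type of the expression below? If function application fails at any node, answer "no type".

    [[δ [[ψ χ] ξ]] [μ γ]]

[ψ χ]: χ is (e→(e→t)), ψ is e; result (e→t).
[[ψ χ] ξ]: [ψ χ] is (e→t), ξ is e; result t.
At [δ [[ψ χ] ξ]]: neither (e→t) nor t can take the other as argument; the node is ill-typed.

no type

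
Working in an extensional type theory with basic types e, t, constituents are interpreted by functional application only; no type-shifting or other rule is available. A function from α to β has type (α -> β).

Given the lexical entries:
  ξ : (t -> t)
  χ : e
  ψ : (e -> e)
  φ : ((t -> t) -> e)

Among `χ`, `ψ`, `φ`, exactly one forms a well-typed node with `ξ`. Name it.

χ : e — does not combine with ξ.
ψ : (e -> e) — does not combine with ξ.
φ — combines: φ : ((t -> t) -> e) takes ξ : (t -> t) as argument, giving e.

φ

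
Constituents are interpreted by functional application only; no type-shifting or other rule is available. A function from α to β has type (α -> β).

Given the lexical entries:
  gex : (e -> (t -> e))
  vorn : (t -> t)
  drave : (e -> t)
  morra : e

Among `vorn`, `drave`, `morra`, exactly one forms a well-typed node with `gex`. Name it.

morra

vorn : (t -> t) — neither side's domain matches the other.
drave : (e -> t) — neither side's domain matches the other.
morra — combines: gex : (e -> (t -> e)) takes morra : e as argument, giving (t -> e).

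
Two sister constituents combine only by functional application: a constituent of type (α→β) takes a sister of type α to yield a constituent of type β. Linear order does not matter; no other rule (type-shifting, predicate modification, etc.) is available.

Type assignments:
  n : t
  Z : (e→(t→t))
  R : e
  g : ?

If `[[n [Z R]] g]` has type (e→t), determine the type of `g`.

For [[n [Z R]] g] to have type (e→t) with [n [Z R]] of type t, g must be the function: g : (t→(e→t)).

(t→(e→t))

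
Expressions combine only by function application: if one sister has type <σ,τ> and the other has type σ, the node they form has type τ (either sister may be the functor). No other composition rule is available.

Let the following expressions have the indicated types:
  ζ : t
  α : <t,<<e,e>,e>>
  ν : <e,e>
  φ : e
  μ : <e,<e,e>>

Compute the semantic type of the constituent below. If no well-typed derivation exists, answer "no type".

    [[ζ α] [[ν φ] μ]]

e

[ζ α]: α is <t,<<e,e>,e>>, ζ is t; result <<e,e>,e>.
[ν φ]: ν is <e,e>, φ is e; result e.
[[ν φ] μ]: μ is <e,<e,e>>, [ν φ] is e; result <e,e>.
[[ζ α] [[ν φ] μ]]: [ζ α] is <<e,e>,e>, [[ν φ] μ] is <e,e>; result e.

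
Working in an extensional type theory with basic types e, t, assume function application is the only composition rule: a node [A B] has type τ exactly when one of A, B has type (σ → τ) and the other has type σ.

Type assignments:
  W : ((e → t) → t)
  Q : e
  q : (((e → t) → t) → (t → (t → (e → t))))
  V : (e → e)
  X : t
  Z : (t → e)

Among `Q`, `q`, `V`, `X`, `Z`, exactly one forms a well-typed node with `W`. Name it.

Q : e — neither side's domain matches the other.
q — combines: q : (((e → t) → t) → (t → (t → (e → t)))) takes W : ((e → t) → t) as argument, giving (t → (t → (e → t))).
V : (e → e) — neither side's domain matches the other.
X : t — neither side's domain matches the other.
Z : (t → e) — neither side's domain matches the other.

q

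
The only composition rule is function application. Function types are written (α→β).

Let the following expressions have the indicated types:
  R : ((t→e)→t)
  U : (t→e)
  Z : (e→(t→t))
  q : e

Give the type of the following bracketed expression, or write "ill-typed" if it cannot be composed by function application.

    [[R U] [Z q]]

t

[R U]: R is ((t→e)→t), U is (t→e); result t.
[Z q]: Z is (e→(t→t)), q is e; result (t→t).
[[R U] [Z q]]: [Z q] is (t→t), [R U] is t; result t.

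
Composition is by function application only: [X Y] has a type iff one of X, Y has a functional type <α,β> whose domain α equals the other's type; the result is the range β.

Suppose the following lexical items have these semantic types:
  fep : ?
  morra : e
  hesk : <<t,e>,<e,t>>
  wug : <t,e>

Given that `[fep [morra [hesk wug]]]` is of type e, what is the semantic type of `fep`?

At [fep [morra [hesk wug]]] (required: e): [morra [hesk wug]] is t, which is not a function with range e; hence fep is the functor — type <t,e>.

<t,e>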